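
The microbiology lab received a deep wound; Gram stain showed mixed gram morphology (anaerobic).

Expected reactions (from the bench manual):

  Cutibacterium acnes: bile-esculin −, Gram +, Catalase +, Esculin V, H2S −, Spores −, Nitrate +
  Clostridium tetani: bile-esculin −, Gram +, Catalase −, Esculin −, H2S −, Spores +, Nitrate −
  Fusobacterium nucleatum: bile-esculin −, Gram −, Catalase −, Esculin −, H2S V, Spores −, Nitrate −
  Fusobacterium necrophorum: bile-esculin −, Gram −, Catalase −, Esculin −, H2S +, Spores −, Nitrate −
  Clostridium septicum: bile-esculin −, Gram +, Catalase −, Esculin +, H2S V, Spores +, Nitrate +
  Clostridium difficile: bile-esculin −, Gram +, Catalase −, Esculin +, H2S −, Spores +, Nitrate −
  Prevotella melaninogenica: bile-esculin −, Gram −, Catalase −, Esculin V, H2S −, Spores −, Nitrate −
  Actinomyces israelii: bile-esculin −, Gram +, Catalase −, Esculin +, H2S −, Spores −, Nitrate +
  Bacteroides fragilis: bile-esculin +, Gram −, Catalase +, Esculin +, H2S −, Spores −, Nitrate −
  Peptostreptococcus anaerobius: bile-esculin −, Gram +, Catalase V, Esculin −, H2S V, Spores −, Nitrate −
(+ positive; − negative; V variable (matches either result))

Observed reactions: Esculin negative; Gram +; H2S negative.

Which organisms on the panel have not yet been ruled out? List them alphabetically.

Clostridium tetani, Cutibacterium acnes, Peptostreptococcus anaerobius

H2S −: excludes Fusobacterium necrophorum — 9 left.
Gram +: excludes Fusobacterium nucleatum, Prevotella melaninogenica, Bacteroides fragilis — 6 left.
Esculin −: excludes Clostridium septicum, Clostridium difficile, Actinomyces israelii — 3 left.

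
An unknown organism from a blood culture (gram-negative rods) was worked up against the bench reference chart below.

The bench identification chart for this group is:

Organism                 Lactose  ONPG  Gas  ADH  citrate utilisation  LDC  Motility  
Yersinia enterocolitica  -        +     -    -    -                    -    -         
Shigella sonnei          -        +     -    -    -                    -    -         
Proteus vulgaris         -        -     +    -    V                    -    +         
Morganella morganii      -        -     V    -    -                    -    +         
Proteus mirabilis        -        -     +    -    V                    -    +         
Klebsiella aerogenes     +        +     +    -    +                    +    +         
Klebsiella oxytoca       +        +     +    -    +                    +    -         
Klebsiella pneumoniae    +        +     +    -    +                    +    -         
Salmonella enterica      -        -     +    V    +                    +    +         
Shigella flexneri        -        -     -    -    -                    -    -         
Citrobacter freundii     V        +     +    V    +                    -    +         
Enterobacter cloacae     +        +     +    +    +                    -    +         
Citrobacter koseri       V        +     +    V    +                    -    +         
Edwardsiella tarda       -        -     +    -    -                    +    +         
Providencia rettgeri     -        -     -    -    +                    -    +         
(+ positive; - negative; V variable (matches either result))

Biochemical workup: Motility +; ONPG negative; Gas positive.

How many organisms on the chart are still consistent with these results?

Motility +: excludes 5 organisms — 10 left.
Gas +: excludes Providencia rettgeri — 9 left.
ONPG -: excludes Klebsiella aerogenes, Citrobacter freundii, Enterobacter cloacae, Citrobacter koseri — 5 left.
Still consistent: Edwardsiella tarda, Morganella morganii, Proteus mirabilis, Proteus vulgaris, Salmonella enterica.

5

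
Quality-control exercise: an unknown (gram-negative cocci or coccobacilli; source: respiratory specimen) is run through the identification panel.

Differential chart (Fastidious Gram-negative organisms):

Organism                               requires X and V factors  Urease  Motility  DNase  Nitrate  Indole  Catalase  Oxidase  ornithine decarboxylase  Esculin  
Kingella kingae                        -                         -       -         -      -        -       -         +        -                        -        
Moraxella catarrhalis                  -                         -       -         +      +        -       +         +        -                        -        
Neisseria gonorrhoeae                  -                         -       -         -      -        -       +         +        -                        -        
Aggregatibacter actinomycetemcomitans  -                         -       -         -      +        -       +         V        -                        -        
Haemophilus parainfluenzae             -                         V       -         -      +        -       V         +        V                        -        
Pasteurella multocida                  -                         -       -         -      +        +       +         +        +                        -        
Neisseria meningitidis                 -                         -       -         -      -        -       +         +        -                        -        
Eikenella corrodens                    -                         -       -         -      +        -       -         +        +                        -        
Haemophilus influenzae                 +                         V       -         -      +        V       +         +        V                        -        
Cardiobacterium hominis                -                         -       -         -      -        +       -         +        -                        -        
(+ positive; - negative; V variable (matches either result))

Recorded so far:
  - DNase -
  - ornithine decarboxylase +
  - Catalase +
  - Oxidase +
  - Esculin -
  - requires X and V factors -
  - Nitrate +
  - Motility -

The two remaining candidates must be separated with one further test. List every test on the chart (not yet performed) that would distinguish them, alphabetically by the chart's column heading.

Indole

Oxidase +: all 10 remaining candidates are consistent.
Nitrate +: excludes Kingella kingae, Neisseria gonorrhoeae, Neisseria meningitidis, Cardiobacterium hominis — 6 left.
ornithine decarboxylase +: excludes Moraxella catarrhalis, Aggregatibacter actinomycetemcomitans — 4 left.
Esculin -: all 4 remaining candidates are consistent.
requires X and V factors -: excludes Haemophilus influenzae — 3 left.
Motility -: all 3 remaining candidates are consistent.
DNase -: all 3 remaining candidates are consistent.
Catalase +: excludes Eikenella corrodens — 2 left.
Two candidates remain: Haemophilus parainfluenzae and Pasteurella multocida.
  Urease: V vs - — variable for at least one, does not separate.
  Indole: Haemophilus parainfluenzae -, Pasteurella multocida + — discriminates.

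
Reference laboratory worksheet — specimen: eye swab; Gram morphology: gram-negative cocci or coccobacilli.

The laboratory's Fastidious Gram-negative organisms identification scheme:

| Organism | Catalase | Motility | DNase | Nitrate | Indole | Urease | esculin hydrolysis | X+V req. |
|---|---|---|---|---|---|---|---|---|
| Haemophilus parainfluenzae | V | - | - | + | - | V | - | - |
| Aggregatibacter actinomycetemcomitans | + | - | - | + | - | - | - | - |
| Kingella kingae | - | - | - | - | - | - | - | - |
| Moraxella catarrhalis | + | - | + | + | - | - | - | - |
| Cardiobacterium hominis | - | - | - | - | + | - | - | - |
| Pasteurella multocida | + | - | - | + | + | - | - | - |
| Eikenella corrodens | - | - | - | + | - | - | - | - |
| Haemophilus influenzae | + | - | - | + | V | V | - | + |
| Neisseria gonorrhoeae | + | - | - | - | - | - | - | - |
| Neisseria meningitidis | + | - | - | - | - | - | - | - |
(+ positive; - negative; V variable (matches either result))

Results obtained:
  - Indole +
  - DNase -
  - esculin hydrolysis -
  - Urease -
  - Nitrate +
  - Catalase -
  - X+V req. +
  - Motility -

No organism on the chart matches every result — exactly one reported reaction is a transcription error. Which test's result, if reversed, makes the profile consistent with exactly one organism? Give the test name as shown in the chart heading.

Catalase

As reported, no row in the chart matches all 8 reactions.
Reversing Indole → still no organism matches.
Reversing Catalase (to +) → unique match: Haemophilus influenzae.
Reversing esculin hydrolysis → still no organism matches.
Reversing Motility → still no organism matches.
Reversing Nitrate → still no organism matches.
Reversing Urease → still no organism matches.
Reversing X+V req. → still no organism matches.
Reversing DNase → still no organism matches.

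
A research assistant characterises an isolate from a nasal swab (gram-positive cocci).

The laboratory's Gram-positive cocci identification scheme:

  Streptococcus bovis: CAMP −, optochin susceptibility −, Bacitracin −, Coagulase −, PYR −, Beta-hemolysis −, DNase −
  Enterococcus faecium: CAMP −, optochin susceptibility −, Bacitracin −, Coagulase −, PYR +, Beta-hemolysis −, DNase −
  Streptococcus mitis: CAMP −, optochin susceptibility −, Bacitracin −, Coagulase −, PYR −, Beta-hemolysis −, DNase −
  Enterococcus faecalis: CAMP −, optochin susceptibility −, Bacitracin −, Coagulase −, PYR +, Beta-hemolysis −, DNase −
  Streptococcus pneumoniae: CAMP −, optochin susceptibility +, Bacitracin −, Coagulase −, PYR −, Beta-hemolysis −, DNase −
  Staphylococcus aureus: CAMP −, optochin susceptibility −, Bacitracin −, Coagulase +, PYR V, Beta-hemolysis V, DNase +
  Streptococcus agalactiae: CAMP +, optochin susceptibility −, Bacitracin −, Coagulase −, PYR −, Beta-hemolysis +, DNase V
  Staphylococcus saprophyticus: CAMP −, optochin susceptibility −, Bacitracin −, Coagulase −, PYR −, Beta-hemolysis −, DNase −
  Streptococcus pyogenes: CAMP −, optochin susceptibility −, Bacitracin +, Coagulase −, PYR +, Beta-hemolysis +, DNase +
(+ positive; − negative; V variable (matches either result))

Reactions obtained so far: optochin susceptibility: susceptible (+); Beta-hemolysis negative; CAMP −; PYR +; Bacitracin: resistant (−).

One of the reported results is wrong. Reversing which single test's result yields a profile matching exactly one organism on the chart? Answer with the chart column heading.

PYR

As reported, no row in the chart matches all 5 reactions.
Reversing CAMP → still no organism matches.
Reversing Beta-hemolysis → still no organism matches.
Reversing Bacitracin → still no organism matches.
Reversing PYR (to −) → unique match: Streptococcus pneumoniae.
Reversing optochin susceptibility → 3 organisms match (not unique).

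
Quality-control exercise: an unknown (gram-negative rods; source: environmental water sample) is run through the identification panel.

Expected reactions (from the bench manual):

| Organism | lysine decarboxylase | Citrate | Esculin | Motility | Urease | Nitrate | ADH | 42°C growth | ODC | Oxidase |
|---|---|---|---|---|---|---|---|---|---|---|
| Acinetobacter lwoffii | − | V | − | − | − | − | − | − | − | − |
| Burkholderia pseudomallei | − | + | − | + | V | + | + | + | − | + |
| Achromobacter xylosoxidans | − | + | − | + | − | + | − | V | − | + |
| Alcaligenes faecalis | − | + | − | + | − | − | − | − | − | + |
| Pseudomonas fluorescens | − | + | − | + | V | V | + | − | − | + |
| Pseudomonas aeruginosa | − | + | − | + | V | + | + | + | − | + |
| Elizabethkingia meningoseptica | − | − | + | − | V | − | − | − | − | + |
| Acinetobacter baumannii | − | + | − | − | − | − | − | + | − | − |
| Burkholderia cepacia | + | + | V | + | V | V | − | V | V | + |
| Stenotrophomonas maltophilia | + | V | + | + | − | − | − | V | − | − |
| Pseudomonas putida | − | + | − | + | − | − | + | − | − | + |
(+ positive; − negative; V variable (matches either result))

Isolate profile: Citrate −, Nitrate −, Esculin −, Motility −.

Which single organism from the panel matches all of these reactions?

Acinetobacter lwoffii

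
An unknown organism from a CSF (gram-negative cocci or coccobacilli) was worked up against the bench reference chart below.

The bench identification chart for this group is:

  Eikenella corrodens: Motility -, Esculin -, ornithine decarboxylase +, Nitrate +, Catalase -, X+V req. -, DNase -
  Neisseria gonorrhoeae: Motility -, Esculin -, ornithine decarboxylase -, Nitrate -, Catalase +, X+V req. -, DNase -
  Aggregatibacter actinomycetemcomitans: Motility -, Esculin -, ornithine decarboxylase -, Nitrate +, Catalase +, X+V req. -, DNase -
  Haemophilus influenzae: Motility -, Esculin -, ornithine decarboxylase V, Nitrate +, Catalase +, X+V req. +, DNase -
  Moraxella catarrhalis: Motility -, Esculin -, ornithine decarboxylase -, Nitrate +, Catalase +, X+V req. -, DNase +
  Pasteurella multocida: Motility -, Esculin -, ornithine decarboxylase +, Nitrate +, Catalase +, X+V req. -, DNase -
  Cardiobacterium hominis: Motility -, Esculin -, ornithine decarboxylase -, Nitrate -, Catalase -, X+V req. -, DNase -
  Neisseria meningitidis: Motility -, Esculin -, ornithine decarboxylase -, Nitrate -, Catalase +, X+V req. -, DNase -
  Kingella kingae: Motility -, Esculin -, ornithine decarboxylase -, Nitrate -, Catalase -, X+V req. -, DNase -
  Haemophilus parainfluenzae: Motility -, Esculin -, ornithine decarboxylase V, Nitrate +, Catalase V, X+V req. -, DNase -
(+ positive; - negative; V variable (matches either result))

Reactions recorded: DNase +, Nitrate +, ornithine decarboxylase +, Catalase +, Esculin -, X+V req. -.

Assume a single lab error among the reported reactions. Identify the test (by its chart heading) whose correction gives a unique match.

ornithine decarboxylase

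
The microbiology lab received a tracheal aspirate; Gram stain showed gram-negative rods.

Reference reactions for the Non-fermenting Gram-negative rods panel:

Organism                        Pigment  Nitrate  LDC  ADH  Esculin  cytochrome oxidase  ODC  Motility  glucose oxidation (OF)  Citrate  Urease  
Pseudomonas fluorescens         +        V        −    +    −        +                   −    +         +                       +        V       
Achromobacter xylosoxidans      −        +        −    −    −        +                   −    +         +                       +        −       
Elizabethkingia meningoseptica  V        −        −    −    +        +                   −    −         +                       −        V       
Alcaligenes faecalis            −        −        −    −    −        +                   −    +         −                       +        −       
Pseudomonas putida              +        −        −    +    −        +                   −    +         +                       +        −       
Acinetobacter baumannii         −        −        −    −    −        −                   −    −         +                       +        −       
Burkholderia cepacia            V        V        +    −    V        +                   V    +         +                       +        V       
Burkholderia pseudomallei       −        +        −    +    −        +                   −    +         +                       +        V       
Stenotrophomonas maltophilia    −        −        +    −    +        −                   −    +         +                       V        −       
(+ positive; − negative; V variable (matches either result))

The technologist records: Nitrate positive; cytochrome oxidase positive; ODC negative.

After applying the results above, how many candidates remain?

4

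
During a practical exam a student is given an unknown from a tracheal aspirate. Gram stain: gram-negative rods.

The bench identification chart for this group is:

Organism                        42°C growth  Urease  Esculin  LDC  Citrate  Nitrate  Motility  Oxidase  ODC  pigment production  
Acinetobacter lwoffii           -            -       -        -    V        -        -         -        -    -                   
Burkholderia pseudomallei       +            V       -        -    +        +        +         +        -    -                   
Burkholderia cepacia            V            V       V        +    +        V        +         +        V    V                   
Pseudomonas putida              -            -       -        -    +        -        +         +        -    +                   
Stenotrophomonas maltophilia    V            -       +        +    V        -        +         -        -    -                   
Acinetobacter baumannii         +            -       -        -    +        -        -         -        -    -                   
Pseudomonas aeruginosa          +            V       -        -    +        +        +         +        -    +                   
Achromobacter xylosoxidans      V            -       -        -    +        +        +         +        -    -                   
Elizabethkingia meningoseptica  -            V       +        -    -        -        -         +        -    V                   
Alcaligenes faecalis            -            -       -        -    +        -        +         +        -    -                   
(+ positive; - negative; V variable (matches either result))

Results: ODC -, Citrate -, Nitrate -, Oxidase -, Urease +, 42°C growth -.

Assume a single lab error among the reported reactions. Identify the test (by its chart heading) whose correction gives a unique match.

Oxidase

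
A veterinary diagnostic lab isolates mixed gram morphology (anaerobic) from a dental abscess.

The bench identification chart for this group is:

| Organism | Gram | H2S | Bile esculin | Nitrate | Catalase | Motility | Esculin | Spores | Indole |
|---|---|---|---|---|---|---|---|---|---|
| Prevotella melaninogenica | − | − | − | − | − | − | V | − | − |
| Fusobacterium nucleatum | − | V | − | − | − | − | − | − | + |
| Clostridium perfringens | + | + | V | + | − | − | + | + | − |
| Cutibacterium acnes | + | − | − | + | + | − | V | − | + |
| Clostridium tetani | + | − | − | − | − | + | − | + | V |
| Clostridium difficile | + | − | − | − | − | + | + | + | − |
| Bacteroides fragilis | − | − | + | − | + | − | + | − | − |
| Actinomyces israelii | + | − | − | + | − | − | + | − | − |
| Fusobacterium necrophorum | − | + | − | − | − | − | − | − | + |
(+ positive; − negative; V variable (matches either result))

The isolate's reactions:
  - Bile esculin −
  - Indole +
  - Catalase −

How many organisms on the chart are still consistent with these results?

3

Bile esculin −: excludes Bacteroides fragilis — 8 left.
Catalase −: excludes Cutibacterium acnes — 7 left.
Indole +: excludes Prevotella melaninogenica, Clostridium perfringens, Clostridium difficile, Actinomyces israelii — 3 left.
Still consistent: Clostridium tetani, Fusobacterium necrophorum, Fusobacterium nucleatum.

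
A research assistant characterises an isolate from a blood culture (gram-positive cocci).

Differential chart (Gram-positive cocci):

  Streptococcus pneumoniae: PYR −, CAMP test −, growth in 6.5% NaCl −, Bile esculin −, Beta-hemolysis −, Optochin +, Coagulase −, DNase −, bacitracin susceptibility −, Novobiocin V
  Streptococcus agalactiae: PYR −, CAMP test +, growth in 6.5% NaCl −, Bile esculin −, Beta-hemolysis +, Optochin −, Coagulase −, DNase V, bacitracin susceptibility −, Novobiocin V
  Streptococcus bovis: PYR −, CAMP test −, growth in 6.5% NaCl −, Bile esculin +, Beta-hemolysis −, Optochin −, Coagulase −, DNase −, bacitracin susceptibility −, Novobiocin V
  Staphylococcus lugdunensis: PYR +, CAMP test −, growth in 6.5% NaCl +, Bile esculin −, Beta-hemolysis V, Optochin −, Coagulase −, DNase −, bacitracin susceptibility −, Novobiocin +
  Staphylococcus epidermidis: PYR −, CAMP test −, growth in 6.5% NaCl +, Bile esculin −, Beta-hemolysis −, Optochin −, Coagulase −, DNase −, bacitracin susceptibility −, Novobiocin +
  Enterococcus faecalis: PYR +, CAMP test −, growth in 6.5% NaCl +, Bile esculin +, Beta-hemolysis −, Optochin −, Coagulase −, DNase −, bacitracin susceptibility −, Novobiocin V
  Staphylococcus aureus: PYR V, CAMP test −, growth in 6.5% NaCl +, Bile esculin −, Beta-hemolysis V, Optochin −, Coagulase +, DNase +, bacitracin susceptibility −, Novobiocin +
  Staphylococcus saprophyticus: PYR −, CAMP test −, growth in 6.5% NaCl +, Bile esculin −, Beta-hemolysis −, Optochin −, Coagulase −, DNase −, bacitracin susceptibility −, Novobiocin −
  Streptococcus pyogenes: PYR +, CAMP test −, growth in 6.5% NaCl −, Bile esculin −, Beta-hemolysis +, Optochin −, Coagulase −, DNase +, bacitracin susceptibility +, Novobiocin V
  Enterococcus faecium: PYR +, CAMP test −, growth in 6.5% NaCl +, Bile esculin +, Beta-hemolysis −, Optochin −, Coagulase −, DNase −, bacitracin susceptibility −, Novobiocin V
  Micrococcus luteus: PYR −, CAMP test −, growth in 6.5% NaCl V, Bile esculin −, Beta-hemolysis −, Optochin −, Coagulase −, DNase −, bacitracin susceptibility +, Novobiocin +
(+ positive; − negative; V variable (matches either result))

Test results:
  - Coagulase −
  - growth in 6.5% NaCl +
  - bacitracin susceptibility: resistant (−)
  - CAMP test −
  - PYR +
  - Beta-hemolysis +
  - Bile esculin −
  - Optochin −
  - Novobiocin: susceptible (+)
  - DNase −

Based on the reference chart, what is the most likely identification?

Staphylococcus lugdunensis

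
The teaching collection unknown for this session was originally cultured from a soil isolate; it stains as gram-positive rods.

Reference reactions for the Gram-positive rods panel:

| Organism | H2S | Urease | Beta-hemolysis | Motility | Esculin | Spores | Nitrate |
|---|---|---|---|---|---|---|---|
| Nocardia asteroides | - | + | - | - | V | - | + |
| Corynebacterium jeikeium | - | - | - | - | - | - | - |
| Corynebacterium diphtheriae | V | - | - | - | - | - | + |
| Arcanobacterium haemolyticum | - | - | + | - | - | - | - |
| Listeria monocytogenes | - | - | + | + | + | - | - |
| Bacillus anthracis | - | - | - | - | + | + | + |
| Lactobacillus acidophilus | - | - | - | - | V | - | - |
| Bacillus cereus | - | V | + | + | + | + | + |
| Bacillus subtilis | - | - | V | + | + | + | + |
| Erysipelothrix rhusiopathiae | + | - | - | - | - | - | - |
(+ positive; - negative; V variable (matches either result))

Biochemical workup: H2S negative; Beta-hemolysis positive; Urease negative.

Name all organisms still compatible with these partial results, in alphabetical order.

Arcanobacterium haemolyticum, Bacillus cereus, Bacillus subtilis, Listeria monocytogenes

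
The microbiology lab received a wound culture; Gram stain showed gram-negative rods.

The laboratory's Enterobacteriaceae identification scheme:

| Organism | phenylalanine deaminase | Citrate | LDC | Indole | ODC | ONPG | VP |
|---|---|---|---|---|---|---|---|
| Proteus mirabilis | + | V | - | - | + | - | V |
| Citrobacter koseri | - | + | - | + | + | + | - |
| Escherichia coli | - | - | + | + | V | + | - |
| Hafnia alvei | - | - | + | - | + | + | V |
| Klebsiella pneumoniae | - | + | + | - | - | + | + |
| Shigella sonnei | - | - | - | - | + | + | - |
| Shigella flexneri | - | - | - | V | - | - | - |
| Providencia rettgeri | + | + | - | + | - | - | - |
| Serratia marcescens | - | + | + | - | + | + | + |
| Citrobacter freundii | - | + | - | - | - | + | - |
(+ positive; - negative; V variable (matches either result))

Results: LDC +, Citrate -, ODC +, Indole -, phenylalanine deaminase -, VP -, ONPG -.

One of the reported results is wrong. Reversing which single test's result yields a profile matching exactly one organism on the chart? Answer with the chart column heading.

ONPG

As reported, no row in the chart matches all 7 reactions.
Reversing VP → still no organism matches.
Reversing ONPG (to +) → unique match: Hafnia alvei.
Reversing LDC → still no organism matches.
Reversing Citrate → still no organism matches.
Reversing phenylalanine deaminase → still no organism matches.
Reversing ODC → still no organism matches.
Reversing Indole → still no organism matches.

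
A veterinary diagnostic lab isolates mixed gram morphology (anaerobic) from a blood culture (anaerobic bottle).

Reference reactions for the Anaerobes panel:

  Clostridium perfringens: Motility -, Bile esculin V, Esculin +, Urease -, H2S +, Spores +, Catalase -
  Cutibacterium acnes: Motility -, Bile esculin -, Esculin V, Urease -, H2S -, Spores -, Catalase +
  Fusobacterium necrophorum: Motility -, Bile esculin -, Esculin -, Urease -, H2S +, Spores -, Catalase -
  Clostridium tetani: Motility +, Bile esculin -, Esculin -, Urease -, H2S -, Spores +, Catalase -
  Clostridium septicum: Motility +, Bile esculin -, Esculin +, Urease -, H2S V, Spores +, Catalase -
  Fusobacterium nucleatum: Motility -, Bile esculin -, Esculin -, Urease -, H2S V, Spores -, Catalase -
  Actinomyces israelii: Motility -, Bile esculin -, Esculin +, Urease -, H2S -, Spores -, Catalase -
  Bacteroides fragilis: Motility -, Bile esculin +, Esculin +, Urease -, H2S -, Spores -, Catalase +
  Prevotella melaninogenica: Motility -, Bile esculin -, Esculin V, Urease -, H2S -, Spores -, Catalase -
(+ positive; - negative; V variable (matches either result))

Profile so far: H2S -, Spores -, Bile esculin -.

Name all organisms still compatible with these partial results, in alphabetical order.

Bile esculin -: excludes Bacteroides fragilis — 8 left.
H2S -: excludes Clostridium perfringens, Fusobacterium necrophorum — 6 left.
Spores -: excludes Clostridium tetani, Clostridium septicum — 4 left.

Actinomyces israelii, Cutibacterium acnes, Fusobacterium nucleatum, Prevotella melaninogenica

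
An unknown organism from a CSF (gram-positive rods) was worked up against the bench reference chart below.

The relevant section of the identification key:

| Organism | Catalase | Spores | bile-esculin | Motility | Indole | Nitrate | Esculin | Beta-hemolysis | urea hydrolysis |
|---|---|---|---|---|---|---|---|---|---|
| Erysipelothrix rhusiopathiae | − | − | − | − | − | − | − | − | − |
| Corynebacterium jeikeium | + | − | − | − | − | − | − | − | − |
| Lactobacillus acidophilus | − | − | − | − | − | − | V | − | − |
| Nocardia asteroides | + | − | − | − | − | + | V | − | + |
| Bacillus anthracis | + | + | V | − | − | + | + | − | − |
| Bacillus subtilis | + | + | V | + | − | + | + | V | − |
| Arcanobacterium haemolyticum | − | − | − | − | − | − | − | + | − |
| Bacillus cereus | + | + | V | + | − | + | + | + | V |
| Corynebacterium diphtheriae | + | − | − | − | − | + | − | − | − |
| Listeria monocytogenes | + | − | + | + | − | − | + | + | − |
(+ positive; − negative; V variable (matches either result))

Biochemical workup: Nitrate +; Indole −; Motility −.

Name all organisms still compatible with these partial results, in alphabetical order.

Bacillus anthracis, Corynebacterium diphtheriae, Nocardia asteroides

Motility −: excludes Bacillus subtilis, Bacillus cereus, Listeria monocytogenes — 7 left.
Nitrate +: excludes Erysipelothrix rhusiopathiae, Corynebacterium jeikeium, Lactobacillus acidophilus, Arcanobacterium haemolyticum — 3 left.
Indole −: all 3 remaining candidates are consistent.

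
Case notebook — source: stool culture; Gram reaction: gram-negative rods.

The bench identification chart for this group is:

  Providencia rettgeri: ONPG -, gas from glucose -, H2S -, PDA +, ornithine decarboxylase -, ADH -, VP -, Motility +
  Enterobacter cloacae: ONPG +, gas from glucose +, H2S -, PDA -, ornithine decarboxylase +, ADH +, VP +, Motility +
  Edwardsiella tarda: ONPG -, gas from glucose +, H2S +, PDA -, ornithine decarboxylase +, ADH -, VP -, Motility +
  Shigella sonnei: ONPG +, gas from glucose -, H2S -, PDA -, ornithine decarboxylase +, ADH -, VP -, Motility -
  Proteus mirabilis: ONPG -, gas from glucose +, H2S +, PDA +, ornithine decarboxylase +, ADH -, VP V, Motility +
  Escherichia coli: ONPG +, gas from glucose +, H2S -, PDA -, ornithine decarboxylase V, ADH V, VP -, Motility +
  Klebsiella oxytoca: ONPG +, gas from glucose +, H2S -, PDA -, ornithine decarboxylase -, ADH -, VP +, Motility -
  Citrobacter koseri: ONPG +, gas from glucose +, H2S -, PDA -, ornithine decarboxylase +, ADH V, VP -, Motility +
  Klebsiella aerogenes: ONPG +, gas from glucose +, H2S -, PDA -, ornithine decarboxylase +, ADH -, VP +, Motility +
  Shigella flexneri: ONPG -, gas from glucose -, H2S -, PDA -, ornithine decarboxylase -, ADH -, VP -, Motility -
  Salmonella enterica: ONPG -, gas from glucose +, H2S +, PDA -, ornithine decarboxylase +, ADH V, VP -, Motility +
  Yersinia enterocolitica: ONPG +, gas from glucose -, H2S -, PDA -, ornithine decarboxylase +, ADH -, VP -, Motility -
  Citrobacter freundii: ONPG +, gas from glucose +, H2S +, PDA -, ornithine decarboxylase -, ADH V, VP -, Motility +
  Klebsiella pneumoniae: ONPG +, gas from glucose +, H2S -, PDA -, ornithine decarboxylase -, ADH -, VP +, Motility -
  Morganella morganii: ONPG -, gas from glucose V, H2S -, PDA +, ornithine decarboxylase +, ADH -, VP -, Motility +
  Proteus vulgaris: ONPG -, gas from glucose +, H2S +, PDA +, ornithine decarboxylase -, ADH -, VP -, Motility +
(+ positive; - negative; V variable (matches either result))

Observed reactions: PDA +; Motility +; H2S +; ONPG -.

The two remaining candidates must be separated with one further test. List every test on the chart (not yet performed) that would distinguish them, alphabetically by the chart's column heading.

ornithine decarboxylase

H2S +: excludes 11 organisms — 5 left.
Motility +: all 5 remaining candidates are consistent.
ONPG -: excludes Citrobacter freundii — 4 left.
PDA +: excludes Edwardsiella tarda, Salmonella enterica — 2 left.
Two candidates remain: Proteus mirabilis and Proteus vulgaris.
  gas from glucose: + vs + — same for both, does not separate.
  ornithine decarboxylase: Proteus mirabilis +, Proteus vulgaris - — discriminates.
  ADH: - vs - — same for both, does not separate.
  VP: V vs - — variable for at least one, does not separate.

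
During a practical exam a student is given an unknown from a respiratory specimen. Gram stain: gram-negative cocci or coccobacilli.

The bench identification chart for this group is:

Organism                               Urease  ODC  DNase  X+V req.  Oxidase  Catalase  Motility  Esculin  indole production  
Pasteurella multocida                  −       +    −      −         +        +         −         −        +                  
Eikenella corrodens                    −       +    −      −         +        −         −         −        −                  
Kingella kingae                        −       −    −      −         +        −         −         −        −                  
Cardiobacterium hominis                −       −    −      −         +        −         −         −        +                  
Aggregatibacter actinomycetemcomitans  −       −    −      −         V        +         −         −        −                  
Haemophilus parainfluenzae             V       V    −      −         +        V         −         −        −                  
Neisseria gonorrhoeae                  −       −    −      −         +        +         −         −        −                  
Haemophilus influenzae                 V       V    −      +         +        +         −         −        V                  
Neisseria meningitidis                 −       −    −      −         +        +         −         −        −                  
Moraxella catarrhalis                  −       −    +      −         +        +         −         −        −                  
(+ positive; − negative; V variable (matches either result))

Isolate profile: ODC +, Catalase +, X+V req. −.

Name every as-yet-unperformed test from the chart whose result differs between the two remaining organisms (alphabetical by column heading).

ODC +: excludes 6 organisms — 4 left.
X+V req. −: excludes Haemophilus influenzae — 3 left.
Catalase +: excludes Eikenella corrodens — 2 left.
Two candidates remain: Haemophilus parainfluenzae and Pasteurella multocida.
  Urease: V vs − — variable for at least one, does not separate.
  DNase: − vs − — same for both, does not separate.
  Oxidase: + vs + — same for both, does not separate.
  Motility: − vs − — same for both, does not separate.
  Esculin: − vs − — same for both, does not separate.
  indole production: Haemophilus parainfluenzae −, Pasteurella multocida + — discriminates.

indole production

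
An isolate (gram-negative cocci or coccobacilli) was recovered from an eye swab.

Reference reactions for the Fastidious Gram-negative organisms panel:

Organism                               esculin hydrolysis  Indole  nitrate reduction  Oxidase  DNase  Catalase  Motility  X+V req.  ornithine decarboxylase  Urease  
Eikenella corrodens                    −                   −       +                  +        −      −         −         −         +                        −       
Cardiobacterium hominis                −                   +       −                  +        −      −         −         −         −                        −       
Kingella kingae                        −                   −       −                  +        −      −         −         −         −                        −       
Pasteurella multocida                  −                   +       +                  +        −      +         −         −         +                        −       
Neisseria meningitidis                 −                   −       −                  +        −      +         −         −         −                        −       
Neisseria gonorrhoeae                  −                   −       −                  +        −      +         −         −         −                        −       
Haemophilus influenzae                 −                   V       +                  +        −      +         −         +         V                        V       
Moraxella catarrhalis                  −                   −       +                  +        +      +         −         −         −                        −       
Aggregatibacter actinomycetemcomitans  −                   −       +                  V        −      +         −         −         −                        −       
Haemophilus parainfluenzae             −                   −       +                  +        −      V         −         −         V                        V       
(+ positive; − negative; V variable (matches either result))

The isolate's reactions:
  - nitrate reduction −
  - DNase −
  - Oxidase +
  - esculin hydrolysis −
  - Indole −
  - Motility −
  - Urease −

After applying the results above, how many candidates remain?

esculin hydrolysis −: all 10 remaining candidates are consistent.
Urease −: all 10 remaining candidates are consistent.
Motility −: all 10 remaining candidates are consistent.
DNase −: excludes Moraxella catarrhalis — 9 left.
Oxidase +: all 9 remaining candidates are consistent.
nitrate reduction −: excludes 5 organisms — 4 left.
Indole −: excludes Cardiobacterium hominis — 3 left.
Still consistent: Kingella kingae, Neisseria gonorrhoeae, Neisseria meningitidis.

3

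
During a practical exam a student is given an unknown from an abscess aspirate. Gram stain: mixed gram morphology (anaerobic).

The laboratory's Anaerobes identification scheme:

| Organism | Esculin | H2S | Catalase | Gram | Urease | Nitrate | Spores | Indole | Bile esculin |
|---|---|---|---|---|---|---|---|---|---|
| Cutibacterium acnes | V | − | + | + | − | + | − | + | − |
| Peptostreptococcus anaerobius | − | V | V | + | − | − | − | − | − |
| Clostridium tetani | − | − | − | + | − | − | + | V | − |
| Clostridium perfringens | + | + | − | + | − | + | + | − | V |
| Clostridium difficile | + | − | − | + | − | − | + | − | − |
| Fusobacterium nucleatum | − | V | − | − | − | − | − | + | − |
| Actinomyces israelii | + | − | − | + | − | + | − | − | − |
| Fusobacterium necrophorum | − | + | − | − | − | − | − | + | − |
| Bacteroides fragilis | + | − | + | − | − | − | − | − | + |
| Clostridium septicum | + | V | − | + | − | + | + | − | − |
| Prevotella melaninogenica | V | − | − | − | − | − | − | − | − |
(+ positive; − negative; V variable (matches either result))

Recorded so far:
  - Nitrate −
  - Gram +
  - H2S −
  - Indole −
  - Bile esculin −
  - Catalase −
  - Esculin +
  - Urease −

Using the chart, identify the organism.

Clostridium difficile

Nitrate −: excludes Cutibacterium acnes, Clostridium perfringens, Actinomyces israelii, Clostridium septicum — 7 left.
Urease −: all 7 remaining candidates are consistent.
Esculin +: excludes Peptostreptococcus anaerobius, Clostridium tetani, Fusobacterium nucleatum, Fusobacterium necrophorum — 3 left.
Bile esculin −: excludes Bacteroides fragilis — 2 left.
Gram +: excludes Prevotella melaninogenica — 1 left.
Catalase −: the one remaining candidate is consistent.
Indole −: the one remaining candidate is consistent.
H2S −: the one remaining candidate is consistent.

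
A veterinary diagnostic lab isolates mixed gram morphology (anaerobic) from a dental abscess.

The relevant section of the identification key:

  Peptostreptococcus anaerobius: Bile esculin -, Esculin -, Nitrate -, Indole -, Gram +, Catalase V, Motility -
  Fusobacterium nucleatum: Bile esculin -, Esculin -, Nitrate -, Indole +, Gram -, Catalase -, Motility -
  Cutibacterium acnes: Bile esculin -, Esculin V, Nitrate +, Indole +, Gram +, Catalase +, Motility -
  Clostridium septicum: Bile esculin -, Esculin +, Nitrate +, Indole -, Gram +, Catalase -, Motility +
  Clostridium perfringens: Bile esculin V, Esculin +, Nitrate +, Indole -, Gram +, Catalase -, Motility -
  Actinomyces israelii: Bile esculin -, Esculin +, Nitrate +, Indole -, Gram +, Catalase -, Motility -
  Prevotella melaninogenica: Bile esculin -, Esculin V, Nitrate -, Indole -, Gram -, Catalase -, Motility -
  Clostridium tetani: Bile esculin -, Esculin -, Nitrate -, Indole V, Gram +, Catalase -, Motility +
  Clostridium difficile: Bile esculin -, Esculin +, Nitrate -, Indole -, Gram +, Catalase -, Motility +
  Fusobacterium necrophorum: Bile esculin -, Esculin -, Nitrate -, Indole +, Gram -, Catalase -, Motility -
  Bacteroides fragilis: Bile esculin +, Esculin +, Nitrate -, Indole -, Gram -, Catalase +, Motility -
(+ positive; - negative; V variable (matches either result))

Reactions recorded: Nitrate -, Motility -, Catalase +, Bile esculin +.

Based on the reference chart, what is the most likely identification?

Catalase +: excludes 8 organisms — 3 left.
Motility -: all 3 remaining candidates are consistent.
Nitrate -: excludes Cutibacterium acnes — 2 left.
Bile esculin +: excludes Peptostreptococcus anaerobius — 1 left.

Bacteroides fragilis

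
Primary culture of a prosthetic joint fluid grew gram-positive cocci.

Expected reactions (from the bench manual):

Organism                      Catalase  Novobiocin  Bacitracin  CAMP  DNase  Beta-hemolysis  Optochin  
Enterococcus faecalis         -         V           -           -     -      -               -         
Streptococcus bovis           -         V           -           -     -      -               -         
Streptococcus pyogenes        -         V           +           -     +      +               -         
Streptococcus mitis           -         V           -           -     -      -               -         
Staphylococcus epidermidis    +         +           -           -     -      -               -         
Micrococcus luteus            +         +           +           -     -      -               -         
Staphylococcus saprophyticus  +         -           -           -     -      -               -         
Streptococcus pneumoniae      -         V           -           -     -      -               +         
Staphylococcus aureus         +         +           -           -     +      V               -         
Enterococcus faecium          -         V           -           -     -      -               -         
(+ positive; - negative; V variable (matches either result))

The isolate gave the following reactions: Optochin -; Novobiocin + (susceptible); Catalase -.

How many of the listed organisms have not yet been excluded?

5

Catalase -: excludes Staphylococcus epidermidis, Micrococcus luteus, Staphylococcus saprophyticus, Staphylococcus aureus — 6 left.
Optochin -: excludes Streptococcus pneumoniae — 5 left.
Novobiocin +: all 5 remaining candidates are consistent.
Still consistent: Enterococcus faecalis, Enterococcus faecium, Streptococcus bovis, Streptococcus mitis, Streptococcus pyogenes.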